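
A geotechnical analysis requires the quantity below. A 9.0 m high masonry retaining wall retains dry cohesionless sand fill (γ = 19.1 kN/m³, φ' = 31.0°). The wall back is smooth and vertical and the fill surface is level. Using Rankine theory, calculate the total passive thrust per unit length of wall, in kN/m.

2420 kN/m

K_p = tan²(45° + φ/2) = 3.124.
P_p = ½ K_p γ H² = 0.5 × 3.124 × 19.1 × 9.0² = 2417 kN/m.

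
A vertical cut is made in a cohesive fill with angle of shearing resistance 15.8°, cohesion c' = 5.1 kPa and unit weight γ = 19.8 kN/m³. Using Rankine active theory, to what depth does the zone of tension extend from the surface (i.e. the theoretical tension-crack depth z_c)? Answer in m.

K_a = tan²(45° − 15.8°/2) = 0.5720; √K_a = 0.7563.
The active pressure is zero where K_a γ z = 2c√K_a, so z_c = 2c/(γ√K_a) = 2×5.1/(19.8×0.7563) = 0.6812 m.

0.681 m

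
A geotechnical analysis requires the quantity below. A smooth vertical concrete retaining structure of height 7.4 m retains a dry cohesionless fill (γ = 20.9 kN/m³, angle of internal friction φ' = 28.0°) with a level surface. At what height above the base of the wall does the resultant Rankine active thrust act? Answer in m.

K_a = 0.3610.
The pressure distribution is triangular, so the resultant acts at H/3 above the base = 7.4/3 = 2.467 m.

2.47 m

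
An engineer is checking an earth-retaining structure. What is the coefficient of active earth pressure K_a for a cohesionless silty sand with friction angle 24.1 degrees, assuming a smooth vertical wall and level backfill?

0.420

K_a = (1 − sin φ)/(1 + sin φ) = (1 − sin 24.1°)/(1 + sin 24.1°) = 0.4201.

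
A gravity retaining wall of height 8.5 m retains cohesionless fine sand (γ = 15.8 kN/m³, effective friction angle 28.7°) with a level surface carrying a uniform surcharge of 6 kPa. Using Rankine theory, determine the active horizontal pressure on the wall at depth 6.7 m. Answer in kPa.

K_a = (1 − sin φ)/(1 + sin φ) = 0.3511.
σ_v = γz + q = 15.8 × 6.7 + 6 = 111.9 kPa.
σ_h = K_a σ_v = 0.3511 × 111.9 = 39.28 kPa.

39.3 kPa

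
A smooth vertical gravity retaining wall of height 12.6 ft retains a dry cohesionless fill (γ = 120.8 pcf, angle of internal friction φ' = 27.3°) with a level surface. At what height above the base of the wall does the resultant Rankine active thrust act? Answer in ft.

4.20 ft

K_a = 0.3711.
The pressure distribution is triangular, so the resultant acts at H/3 above the base = 12.6/3 = 4.200 ft.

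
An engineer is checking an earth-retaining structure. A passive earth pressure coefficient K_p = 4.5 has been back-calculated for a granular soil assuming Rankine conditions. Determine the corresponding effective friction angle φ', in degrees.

K_p = (1+sin φ)/(1−sin φ) ⇒ sin φ = (K_p − 1)/(K_p + 1) = 0.6364.
φ = arcsin(0.6364) = 39.52°.

39.5°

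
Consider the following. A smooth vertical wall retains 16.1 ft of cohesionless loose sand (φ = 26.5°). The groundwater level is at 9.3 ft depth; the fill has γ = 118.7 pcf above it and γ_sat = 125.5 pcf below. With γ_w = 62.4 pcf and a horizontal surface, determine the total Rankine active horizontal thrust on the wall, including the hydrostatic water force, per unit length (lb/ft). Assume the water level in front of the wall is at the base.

6840 lb/ft

K_a = tan²(45° − φ/2) = 0.3829.
γ' = 125.5 − 62.4 = 63.10 pcf. Depth below WT = 6.8 ft.
σ'_h at WT = K_a γ d_w = 422.7 psf; at base = 422.7 + K_a γ' × 6.8 = 587.0 psf.
P₁ (0–9.3 ft) = ½×422.7×9.3 = 1966. P₂ (9.3–16.1 ft) = ½(422.7+587.0)×6.8 = 3433.
P_w = ½ γ_w h₂² = 0.5×62.4×6.8² = 1443. Total = 1966+3433+1443 = 6842 lb/ft.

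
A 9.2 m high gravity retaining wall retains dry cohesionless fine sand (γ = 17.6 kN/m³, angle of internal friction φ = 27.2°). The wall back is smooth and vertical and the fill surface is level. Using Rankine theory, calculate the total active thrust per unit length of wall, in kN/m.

278 kN/m

K_a = tan²(45° − φ/2) = 0.3726.
P_a = ½ K_a γ H² = 0.5 × 0.3726 × 17.6 × 9.2² = 277.5 kN/m.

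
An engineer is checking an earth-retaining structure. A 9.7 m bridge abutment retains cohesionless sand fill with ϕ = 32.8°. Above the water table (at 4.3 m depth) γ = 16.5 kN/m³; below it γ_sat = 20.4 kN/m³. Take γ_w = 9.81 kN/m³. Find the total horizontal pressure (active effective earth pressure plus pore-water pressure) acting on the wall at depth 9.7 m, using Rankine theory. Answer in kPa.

K_a = (1 − sin φ)/(1 + sin φ) = 0.2973.
γ' = 20.4 − 9.81 = 10.59 kN/m³.
Effective vertical stress at 9.7 m: σ'_v = 16.5×4.3 + 10.59×5.40 = 128.1 kPa.
σ'_h = K_a σ'_v = 0.2973 × 128.1 = 38.09 kPa; u = γ_w × 5.40 = 52.97 kPa.
Total σ_h = 38.09 + 52.97 = 91.06 kPa.

91.1 kPa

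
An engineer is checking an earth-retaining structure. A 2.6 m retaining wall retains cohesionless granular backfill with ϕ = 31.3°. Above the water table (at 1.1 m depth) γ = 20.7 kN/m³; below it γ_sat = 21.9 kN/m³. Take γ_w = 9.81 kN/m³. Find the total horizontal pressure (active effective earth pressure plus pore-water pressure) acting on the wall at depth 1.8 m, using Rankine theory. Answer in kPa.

16.7 kPa

K_a = (1 − sin φ)/(1 + sin φ) = 0.3162.
γ' = 21.9 − 9.81 = 12.09 kN/m³.
Effective vertical stress at 1.8 m: σ'_v = 20.7×1.1 + 12.09×0.700 = 31.23 kPa.
σ'_h = K_a σ'_v = 0.3162 × 31.23 = 9.876 kPa; u = γ_w × 0.700 = 6.867 kPa.
Total σ_h = 9.876 + 6.867 = 16.74 kPa.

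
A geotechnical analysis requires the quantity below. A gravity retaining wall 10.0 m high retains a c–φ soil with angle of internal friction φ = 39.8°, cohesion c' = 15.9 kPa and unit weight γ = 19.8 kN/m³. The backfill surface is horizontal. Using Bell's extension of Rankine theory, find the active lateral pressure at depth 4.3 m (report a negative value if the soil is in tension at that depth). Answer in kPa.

3.79 kPa

K_a = (1 − sin φ)/(1 + sin φ) = 0.2194.
σ_a = K_a γ z − 2c√K_a = 0.2194×19.8×4.3 − 2×15.9×0.4684 = 3.786 kPa.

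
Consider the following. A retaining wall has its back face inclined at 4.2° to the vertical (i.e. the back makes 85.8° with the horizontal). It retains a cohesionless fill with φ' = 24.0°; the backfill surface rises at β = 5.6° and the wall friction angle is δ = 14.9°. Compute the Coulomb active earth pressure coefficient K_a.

K_a = sin²(α+φ) / [sin²α · sin(α−δ) · (1 + √{sin(φ+δ)sin(φ−β) / (sin(α−δ)sin(α+β))})²].
With α = 85.8°, φ = 24.0°, δ = 14.9°, β = 5.6°: K_a = 0.4430.

0.443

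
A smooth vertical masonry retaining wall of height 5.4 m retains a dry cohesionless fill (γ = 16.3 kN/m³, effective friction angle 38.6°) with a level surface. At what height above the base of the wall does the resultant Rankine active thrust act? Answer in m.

1.80 m

K_a = 0.2316.
The pressure distribution is triangular, so the resultant acts at H/3 above the base = 5.4/3 = 1.800 m.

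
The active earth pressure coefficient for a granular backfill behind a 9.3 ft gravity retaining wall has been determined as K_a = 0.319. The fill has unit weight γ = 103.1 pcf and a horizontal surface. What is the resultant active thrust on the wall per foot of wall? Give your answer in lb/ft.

1420 lb/ft

P = ½ K_a γ H² = 0.5 × 0.319 × 103.1 × 9.3² = 1422 lb/ft.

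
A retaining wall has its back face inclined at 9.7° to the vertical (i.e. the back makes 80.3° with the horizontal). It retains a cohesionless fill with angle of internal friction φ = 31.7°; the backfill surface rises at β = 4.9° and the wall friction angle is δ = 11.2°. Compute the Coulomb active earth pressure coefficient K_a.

K_a = sin²(α+φ) / [sin²α · sin(α−δ) · (1 + √{sin(φ+δ)sin(φ−β) / (sin(α−δ)sin(α+β))})²].
With α = 80.3°, φ = 31.7°, δ = 11.2°, β = 4.9°: K_a = 0.3822.

0.382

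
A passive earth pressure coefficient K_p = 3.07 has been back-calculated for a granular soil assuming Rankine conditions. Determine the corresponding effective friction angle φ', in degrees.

30.6°

K_p = (1+sin φ)/(1−sin φ) ⇒ sin φ = (K_p − 1)/(K_p + 1) = 0.5086.
φ = arcsin(0.5086) = 30.57°.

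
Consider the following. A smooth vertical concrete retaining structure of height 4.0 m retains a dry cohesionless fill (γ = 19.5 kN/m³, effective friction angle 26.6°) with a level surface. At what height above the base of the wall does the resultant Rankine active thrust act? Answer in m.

1.33 m

K_a = 0.3814.
The pressure distribution is triangular, so the resultant acts at H/3 above the base = 4.0/3 = 1.333 m.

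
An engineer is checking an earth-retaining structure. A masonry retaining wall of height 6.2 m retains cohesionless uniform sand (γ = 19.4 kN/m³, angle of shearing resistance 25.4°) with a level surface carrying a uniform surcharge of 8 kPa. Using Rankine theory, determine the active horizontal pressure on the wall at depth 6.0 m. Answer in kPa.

K_a = (1 − sin φ)/(1 + sin φ) = 0.3996.
σ_v = γz + q = 19.4 × 6.0 + 8 = 124.4 kPa.
σ_h = K_a σ_v = 0.3996 × 124.4 = 49.72 kPa.

49.7 kPa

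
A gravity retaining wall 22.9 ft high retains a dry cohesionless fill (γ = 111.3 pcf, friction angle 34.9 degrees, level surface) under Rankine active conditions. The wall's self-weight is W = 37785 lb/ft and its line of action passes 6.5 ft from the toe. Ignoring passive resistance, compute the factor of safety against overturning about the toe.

K_a = tan²(45° − 34.9°/2) = 0.2721.
P_a = ½K_aγH² = 0.5×0.2721×111.3×22.9² = 7942 lb/ft, acting at H/3 = 7.633 ft above the base.
Overturning moment M_o = P_a × H/3 = 7942 × 7.633 = 60630.
Resisting moment M_r = W × 6.5 = 37785 × 6.5 = 245600.
FS_overturning = M_r/M_o = 245600/60630 = 4.051.

4.05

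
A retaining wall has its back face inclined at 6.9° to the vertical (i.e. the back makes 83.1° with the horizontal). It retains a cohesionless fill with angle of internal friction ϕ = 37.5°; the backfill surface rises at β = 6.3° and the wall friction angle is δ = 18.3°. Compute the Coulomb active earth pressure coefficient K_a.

0.292

K_a = sin²(α+φ) / [sin²α · sin(α−δ) · (1 + √{sin(φ+δ)sin(φ−β) / (sin(α−δ)sin(α+β))})²].
With α = 83.1°, φ = 37.5°, δ = 18.3°, β = 6.3°: K_a = 0.2915.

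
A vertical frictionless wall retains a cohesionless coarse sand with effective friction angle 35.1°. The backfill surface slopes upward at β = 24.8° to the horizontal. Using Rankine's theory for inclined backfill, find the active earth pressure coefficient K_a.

K_a = cos β · (cos β − √(cos²β − cos²φ)) / (cos β + √(cos²β − cos²φ)).
cos β = 0.9078, cos φ = 0.8181, √(cos²β − cos²φ) = 0.3933.
K_a = 0.9078 × (0.9078 − 0.3933)/(0.9078 + 0.3933) = 0.3589.

0.359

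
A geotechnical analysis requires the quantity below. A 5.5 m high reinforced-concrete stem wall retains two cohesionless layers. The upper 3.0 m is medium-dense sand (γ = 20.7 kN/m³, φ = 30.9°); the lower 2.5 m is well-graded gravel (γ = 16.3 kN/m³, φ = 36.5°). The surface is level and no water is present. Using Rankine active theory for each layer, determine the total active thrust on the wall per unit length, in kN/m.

K_a1 = tan²(45°−30.9°/2) = 0.3214; K_a2 = tan²(45°−36.5°/2) = 0.2541.
Layer 1: σ at base = K_a1 γ₁ h₁ = 19.96 kPa; P₁ = ½×19.96×3.0 = 29.94.
Layer 2: σ_v at top = γ₁h₁ = 62.10; σ_h top = K_a2×62.10 = 15.78; σ_h base = K_a2×(62.10+16.3×2.5) = 26.13.
P₂ = ½(15.78+26.13)×2.5 = 52.38. Total P_a = 29.94+52.38 = 82.32 kN/m.

82.3 kN/m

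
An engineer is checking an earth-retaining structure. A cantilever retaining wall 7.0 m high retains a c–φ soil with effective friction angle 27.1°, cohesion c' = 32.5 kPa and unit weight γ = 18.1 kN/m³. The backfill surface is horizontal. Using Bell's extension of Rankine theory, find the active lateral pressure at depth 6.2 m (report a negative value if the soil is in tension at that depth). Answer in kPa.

2.22 kPa

K_a = (1 − sin φ)/(1 + sin φ) = 0.3741.
σ_a = K_a γ z − 2c√K_a = 0.3741×18.1×6.2 − 2×32.5×0.6116 = 2.222 kPa.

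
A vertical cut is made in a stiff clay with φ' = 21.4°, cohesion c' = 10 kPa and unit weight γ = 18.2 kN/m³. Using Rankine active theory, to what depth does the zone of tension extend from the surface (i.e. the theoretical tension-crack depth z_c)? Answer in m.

1.61 m

K_a = tan²(45° − 21.4°/2) = 0.4653; √K_a = 0.6822.
The active pressure is zero where K_a γ z = 2c√K_a, so z_c = 2c/(γ√K_a) = 2×10/(18.2×0.6822) = 1.611 m.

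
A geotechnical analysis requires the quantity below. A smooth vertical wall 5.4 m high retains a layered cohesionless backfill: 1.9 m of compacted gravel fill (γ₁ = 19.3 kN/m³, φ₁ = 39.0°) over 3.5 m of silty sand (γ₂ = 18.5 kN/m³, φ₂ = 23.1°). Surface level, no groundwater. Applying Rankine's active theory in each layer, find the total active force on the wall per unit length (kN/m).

113 kN/m

K_a1 = tan²(45°−39.0°/2) = 0.2275; K_a2 = tan²(45°−23.1°/2) = 0.4364.
Layer 1: σ at base = K_a1 γ₁ h₁ = 8.343 kPa; P₁ = ½×8.343×1.9 = 7.926.
Layer 2: σ_v at top = γ₁h₁ = 36.67; σ_h top = K_a2×36.67 = 16.00; σ_h base = K_a2×(36.67+18.5×3.5) = 44.26.
P₂ = ½(16.00+44.26)×3.5 = 105.5. Total P_a = 7.926+105.5 = 113.4 kN/m.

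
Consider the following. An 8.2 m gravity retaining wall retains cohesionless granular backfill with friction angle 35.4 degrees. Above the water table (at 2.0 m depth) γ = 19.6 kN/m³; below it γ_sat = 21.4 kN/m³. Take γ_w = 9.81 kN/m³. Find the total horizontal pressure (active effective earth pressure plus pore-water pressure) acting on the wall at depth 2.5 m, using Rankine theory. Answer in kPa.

16.9 kPa

K_a = (1 − sin φ)/(1 + sin φ) = 0.2664.
γ' = 21.4 − 9.81 = 11.59 kN/m³.
Effective vertical stress at 2.5 m: σ'_v = 19.6×2.0 + 11.59×0.500 = 45.00 kPa.
σ'_h = K_a σ'_v = 0.2664 × 45.00 = 11.99 kPa; u = γ_w × 0.500 = 4.905 kPa.
Total σ_h = 11.99 + 4.905 = 16.89 kPa.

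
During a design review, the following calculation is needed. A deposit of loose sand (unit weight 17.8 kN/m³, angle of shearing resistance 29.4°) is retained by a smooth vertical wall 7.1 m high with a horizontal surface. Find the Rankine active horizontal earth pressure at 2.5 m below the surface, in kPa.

K_a = (1 − sin φ)/(1 + sin φ) = 0.3415.
σ_h = K_a γ z = 0.3415 × 17.8 × 2.5 = 15.20 kPa.

15.2 kPa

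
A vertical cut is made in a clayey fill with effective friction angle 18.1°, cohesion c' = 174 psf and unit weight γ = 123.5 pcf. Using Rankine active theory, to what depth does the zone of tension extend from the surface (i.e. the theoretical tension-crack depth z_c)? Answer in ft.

K_a = tan²(45° − 18.1°/2) = 0.5259; √K_a = 0.7252.
The active pressure is zero where K_a γ z = 2c√K_a, so z_c = 2c/(γ√K_a) = 2×174/(123.5×0.7252) = 3.886 ft.

3.89 ft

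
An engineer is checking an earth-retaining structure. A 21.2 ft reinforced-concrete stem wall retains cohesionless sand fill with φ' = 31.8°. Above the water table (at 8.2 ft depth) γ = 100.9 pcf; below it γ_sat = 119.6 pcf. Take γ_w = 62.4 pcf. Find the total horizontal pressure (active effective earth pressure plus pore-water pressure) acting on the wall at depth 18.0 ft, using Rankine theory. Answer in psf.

K_a = (1 − sin φ)/(1 + sin φ) = 0.3098.
γ' = 119.6 − 62.4 = 57.20 pcf.
Effective vertical stress at 18.0 ft: σ'_v = 100.9×8.2 + 57.20×9.80 = 1388 psf.
σ'_h = K_a σ'_v = 0.3098 × 1388 = 430.0 psf; u = γ_w × 9.80 = 611.5 psf.
Total σ_h = 430.0 + 611.5 = 1041 psf.

1040 psf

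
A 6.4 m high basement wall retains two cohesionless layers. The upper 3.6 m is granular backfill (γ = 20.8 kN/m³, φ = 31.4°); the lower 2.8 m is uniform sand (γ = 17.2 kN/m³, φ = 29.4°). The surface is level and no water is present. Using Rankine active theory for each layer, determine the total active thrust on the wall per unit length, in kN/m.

137 kN/m

K_a1 = tan²(45°−31.4°/2) = 0.3149; K_a2 = tan²(45°−29.4°/2) = 0.3415.
Layer 1: σ at base = K_a1 γ₁ h₁ = 23.58 kPa; P₁ = ½×23.58×3.6 = 42.45.
Layer 2: σ_v at top = γ₁h₁ = 74.88; σ_h top = K_a2×74.88 = 25.57; σ_h base = K_a2×(74.88+17.2×2.8) = 42.01.
P₂ = ½(25.57+42.01)×2.8 = 94.62. Total P_a = 42.45+94.62 = 137.1 kN/m.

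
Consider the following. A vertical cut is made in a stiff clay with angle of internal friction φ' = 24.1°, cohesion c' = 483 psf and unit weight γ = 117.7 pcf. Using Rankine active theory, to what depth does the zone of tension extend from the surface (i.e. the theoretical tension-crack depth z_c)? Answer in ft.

K_a = tan²(45° − 24.1°/2) = 0.4201; √K_a = 0.6482.
The active pressure is zero where K_a γ z = 2c√K_a, so z_c = 2c/(γ√K_a) = 2×483/(117.7×0.6482) = 12.66 ft.

12.7 ft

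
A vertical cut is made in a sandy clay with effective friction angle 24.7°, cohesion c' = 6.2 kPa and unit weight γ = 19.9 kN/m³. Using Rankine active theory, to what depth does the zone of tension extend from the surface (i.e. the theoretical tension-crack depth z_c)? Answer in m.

0.972 m

K_a = tan²(45° − 24.7°/2) = 0.4106; √K_a = 0.6408.
The active pressure is zero where K_a γ z = 2c√K_a, so z_c = 2c/(γ√K_a) = 2×6.2/(19.9×0.6408) = 0.9725 m.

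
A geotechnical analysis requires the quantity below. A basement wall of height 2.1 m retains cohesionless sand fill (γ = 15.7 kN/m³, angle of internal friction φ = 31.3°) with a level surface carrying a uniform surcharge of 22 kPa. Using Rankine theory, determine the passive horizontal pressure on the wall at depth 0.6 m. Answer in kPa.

K_p = (1 + sin φ)/(1 − sin φ) = 3.162.
σ_v = γz + q = 15.7 × 0.6 + 22 = 31.42 kPa.
σ_h = K_p σ_v = 3.162 × 31.42 = 99.37 kPa.

99.4 kPa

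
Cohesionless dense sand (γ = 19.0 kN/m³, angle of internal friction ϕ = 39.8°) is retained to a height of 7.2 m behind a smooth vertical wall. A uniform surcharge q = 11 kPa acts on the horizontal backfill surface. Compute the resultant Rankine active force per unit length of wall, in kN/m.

K_a = tan²(45° − φ/2) = 0.2194.
Soil triangle: ½ K_a γ H² = 0.5×0.2194×19.0×7.2² = 108.1 kN/m.
Surcharge rectangle: K_a q H = 0.2194×11×7.2 = 17.38 kN/m.
Total = 108.1 + 17.38 = 125.4 kN/m.

125 kN/m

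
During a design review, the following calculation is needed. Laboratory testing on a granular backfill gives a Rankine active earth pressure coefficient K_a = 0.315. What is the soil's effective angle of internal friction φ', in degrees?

K_a = tan²(45° − φ/2) ⇒ 45° − φ/2 = arctan(√0.315) = 29.30°.
φ = 2(45° − 29.30°) = 31.39°.

31.4°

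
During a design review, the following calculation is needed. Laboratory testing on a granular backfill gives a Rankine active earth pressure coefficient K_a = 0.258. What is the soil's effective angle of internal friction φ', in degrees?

K_a = tan²(45° − φ/2) ⇒ 45° − φ/2 = arctan(√0.258) = 26.93°.
φ = 2(45° − 26.93°) = 36.14°.

36.1°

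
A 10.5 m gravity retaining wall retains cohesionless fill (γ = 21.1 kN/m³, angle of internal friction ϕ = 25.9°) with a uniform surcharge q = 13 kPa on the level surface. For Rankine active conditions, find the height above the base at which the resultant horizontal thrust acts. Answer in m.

3.68 m

K_a = 0.3920.
Triangular part P₁ = ½K_aγH² = 455.9 at H/3 = 3.500 m; rectangular part P₂ = K_a q H = 53.51 at H/2 = 5.250 m.
ȳ = (P₁·3.500 + P₂·5.250)/(P₁+P₂) = 3.684 m.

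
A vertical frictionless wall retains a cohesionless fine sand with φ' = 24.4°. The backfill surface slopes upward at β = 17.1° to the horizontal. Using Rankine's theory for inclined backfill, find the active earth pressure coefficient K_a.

0.511

K_a = cos β · (cos β − √(cos²β − cos²φ)) / (cos β + √(cos²β − cos²φ)).
cos β = 0.9558, cos φ = 0.9107, √(cos²β − cos²φ) = 0.2902.
K_a = 0.9558 × (0.9558 − 0.2902)/(0.9558 + 0.2902) = 0.5106.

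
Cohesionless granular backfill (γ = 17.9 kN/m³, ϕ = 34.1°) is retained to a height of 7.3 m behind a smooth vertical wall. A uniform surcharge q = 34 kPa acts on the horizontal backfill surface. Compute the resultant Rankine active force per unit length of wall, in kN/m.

204 kN/m

K_a = tan²(45° − φ/2) = 0.2815.
Soil triangle: ½ K_a γ H² = 0.5×0.2815×17.9×7.3² = 134.3 kN/m.
Surcharge rectangle: K_a q H = 0.2815×34×7.3 = 69.87 kN/m.
Total = 134.3 + 69.87 = 204.1 kN/m.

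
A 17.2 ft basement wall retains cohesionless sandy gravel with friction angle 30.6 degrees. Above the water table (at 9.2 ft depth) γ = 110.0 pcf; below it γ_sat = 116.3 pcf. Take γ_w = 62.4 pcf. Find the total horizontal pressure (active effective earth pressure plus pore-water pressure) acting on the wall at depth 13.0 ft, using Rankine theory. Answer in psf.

633 psf

K_a = (1 − sin φ)/(1 + sin φ) = 0.3253.
γ' = 116.3 − 62.4 = 53.90 pcf.
Effective vertical stress at 13.0 ft: σ'_v = 110.0×9.2 + 53.90×3.80 = 1217 psf.
σ'_h = K_a σ'_v = 0.3253 × 1217 = 395.9 psf; u = γ_w × 3.80 = 237.1 psf.
Total σ_h = 395.9 + 237.1 = 633.0 psf.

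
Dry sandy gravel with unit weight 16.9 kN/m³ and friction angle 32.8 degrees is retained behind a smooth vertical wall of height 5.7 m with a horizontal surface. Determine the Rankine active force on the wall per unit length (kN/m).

81.6 kN/m

K_a = tan²(45° − φ/2) = 0.2973.
P_a = ½ K_a γ H² = 0.5 × 0.2973 × 16.9 × 5.7² = 81.61 kN/m.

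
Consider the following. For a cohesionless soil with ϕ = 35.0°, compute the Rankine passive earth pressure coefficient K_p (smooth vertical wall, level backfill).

K_p = (1 + sin φ)/(1 − sin φ) = tan²(45° + 35.0°/2) = 3.690.

3.69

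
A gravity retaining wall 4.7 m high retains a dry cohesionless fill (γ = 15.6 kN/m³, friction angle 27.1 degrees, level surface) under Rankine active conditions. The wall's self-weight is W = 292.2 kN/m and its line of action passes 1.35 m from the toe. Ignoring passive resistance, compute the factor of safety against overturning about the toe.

3.91

K_a = tan²(45° − 27.1°/2) = 0.3741.
P_a = ½K_aγH² = 0.5×0.3741×15.6×4.7² = 64.45 kN/m, acting at H/3 = 1.567 m above the base.
Overturning moment M_o = P_a × H/3 = 64.45 × 1.567 = 101.0.
Resisting moment M_r = W × 1.35 = 292.2 × 1.35 = 394.5.
FS_overturning = M_r/M_o = 394.5/101.0 = 3.907.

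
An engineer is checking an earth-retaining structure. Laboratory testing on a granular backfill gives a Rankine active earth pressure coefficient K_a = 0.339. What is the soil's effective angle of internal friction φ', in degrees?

29.6°

K_a = tan²(45° − φ/2) ⇒ 45° − φ/2 = arctan(√0.339) = 30.21°.
φ = 2(45° − 30.21°) = 29.58°.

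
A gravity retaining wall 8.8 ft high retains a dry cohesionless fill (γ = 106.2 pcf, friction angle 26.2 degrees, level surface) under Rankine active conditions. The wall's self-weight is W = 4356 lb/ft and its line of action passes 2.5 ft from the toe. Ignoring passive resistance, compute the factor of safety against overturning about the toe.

K_a = tan²(45° − 26.2°/2) = 0.3874.
P_a = ½K_aγH² = 0.5×0.3874×106.2×8.8² = 1593 lb/ft, acting at H/3 = 2.933 ft above the base.
Overturning moment M_o = P_a × H/3 = 1593 × 2.933 = 4673.
Resisting moment M_r = W × 2.5 = 4356 × 2.5 = 10890.
FS_overturning = M_r/M_o = 10890/4673 = 2.330.

2.33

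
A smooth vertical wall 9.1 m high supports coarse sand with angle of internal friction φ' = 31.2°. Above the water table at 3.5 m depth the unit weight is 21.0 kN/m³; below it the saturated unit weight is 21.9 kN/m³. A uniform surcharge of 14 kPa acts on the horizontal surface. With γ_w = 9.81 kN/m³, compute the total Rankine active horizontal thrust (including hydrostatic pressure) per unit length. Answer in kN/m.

426 kN/m

K_a = tan²(45° − φ/2) = 0.3175.
γ' = 21.9 − 9.81 = 12.09 kN/m³. h₂ = H − d_w = 5.6 m.
σ'_h: at surface K_a·q = 4.445; at WT K_a(q+γd_w) = 27.78; at base K_a(q+γd_w+γ'h₂) = 49.28 kPa.
P₁ = ½(4.445+27.78)×3.5 = 56.40; P₂ = ½(27.78+49.28)×5.6 = 215.8; P_w = ½γ_w h₂² = 153.8.
Total = 56.40+215.8+153.8 = 426.0 kN/m.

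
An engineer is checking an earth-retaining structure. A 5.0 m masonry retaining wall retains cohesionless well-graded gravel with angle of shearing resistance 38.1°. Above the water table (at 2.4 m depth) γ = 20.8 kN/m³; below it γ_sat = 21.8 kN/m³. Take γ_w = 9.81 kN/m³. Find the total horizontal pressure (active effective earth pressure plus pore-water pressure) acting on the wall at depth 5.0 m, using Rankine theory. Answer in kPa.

44.7 kPa

K_a = (1 − sin φ)/(1 + sin φ) = 0.2368.
γ' = 21.8 − 9.81 = 11.99 kN/m³.
Effective vertical stress at 5.0 m: σ'_v = 20.8×2.4 + 11.99×2.60 = 81.09 kPa.
σ'_h = K_a σ'_v = 0.2368 × 81.09 = 19.21 kPa; u = γ_w × 2.60 = 25.51 kPa.
Total σ_h = 19.21 + 25.51 = 44.71 kPa.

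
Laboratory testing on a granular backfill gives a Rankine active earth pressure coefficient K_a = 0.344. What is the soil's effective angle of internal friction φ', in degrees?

K_a = tan²(45° − φ/2) ⇒ 45° − φ/2 = arctan(√0.344) = 30.39°.
φ = 2(45° − 30.39°) = 29.22°.

29.2°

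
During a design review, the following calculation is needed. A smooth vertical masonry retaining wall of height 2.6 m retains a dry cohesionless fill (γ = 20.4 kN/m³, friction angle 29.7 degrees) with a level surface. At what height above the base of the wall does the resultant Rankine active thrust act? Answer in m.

K_a = 0.3374.
The pressure distribution is triangular, so the resultant acts at H/3 above the base = 2.6/3 = 0.8667 m.

0.867 m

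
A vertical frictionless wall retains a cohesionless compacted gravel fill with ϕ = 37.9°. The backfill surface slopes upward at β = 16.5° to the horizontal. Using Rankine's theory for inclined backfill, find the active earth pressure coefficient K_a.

K_a = cos β · (cos β − √(cos²β − cos²φ)) / (cos β + √(cos²β − cos²φ)).
cos β = 0.9588, cos φ = 0.7891, √(cos²β − cos²φ) = 0.5447.
K_a = 0.9588 × (0.9588 − 0.5447)/(0.9588 + 0.5447) = 0.2641.

0.264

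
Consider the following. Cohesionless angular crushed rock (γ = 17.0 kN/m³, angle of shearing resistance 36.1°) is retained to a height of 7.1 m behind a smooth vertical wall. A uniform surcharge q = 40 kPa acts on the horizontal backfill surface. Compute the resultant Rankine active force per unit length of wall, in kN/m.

184 kN/m

K_a = tan²(45° − φ/2) = 0.2585.
Soil triangle: ½ K_a γ H² = 0.5×0.2585×17.0×7.1² = 110.8 kN/m.
Surcharge rectangle: K_a q H = 0.2585×40×7.1 = 73.41 kN/m.
Total = 110.8 + 73.41 = 184.2 kN/m.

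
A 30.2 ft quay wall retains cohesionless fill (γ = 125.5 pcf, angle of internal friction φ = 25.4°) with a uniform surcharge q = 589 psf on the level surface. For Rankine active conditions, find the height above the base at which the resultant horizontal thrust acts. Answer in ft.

K_a = 0.3996.
Triangular part P₁ = ½K_aγH² = 22870 at H/3 = 10.07 ft; rectangular part P₂ = K_a q H = 7109 at H/2 = 15.10 ft.
ȳ = (P₁·10.07 + P₂·15.10)/(P₁+P₂) = 11.26 ft.

11.3 ft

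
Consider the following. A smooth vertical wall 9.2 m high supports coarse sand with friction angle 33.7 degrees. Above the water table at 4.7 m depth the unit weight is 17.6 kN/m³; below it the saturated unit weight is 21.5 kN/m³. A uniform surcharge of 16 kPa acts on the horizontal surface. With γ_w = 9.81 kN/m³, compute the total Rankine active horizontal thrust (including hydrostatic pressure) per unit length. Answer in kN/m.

338 kN/m

K_a = tan²(45° − φ/2) = 0.2863.
γ' = 21.5 − 9.81 = 11.69 kN/m³. h₂ = H − d_w = 4.5 m.
σ'_h: at surface K_a·q = 4.581; at WT K_a(q+γd_w) = 28.26; at base K_a(q+γd_w+γ'h₂) = 43.32 kPa.
P₁ = ½(4.581+28.26)×4.7 = 77.18; P₂ = ½(28.26+43.32)×4.5 = 161.1; P_w = ½γ_w h₂² = 99.33.
Total = 77.18+161.1+99.33 = 337.6 kN/m.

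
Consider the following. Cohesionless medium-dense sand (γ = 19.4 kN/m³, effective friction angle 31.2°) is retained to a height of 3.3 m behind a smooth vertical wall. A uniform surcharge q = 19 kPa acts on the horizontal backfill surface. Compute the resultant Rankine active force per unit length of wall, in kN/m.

53.4 kN/m

K_a = tan²(45° − φ/2) = 0.3175.
Soil triangle: ½ K_a γ H² = 0.5×0.3175×19.4×3.3² = 33.54 kN/m.
Surcharge rectangle: K_a q H = 0.3175×19×3.3 = 19.91 kN/m.
Total = 33.54 + 19.91 = 53.45 kN/m.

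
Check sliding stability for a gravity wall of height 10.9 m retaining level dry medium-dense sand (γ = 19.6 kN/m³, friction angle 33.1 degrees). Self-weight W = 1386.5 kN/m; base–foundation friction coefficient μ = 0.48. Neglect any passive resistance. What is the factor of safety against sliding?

1.95

K_a = tan²(45° − 33.1°/2) = 0.2936.
P_a = ½K_aγH² = 0.5×0.2936×19.6×10.9² = 341.8 kN/m, acting at H/3 = 3.633 m above the base.
FS_sliding = μW / P_a = 0.48×1386.5 / 341.8 = 1.947.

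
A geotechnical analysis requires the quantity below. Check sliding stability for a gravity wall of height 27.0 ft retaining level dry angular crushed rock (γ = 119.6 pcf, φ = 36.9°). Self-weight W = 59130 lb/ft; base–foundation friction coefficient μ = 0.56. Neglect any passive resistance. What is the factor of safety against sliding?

3.04

K_a = tan²(45° − 36.9°/2) = 0.2497.
P_a = ½K_aγH² = 0.5×0.2497×119.6×27.0² = 10880 lb/ft, acting at H/3 = 9.000 ft above the base.
FS_sliding = μW / P_a = 0.56×59130 / 10880 = 3.042.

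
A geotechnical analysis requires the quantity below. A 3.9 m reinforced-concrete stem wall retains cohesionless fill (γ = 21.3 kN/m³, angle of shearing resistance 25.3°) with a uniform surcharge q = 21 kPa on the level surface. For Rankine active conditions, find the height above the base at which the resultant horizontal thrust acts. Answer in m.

K_a = 0.4012.
Triangular part P₁ = ½K_aγH² = 64.99 at H/3 = 1.300 m; rectangular part P₂ = K_a q H = 32.86 at H/2 = 1.950 m.
ȳ = (P₁·1.300 + P₂·1.950)/(P₁+P₂) = 1.518 m.

1.52 m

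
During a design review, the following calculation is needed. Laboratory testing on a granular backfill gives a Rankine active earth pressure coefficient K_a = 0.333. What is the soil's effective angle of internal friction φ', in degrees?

K_a = tan²(45° − φ/2) ⇒ 45° − φ/2 = arctan(√0.333) = 29.99°.
φ = 2(45° − 29.99°) = 30.02°.

30.0°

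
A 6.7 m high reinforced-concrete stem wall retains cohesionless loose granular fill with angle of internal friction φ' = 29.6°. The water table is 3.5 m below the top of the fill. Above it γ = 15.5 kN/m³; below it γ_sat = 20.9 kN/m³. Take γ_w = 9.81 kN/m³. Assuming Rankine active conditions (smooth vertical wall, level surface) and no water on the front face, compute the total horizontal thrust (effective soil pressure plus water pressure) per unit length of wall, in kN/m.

160 kN/m

K_a = tan²(45° − φ/2) = 0.3387.
γ' = 20.9 − 9.81 = 11.09 kN/m³. Depth below WT = 3.2 m.
σ'_h at WT = K_a γ d_w = 18.38 kPa; at base = 18.38 + K_a γ' × 3.2 = 30.40 kPa.
P₁ (0–3.5 m) = ½×18.38×3.5 = 32.16. P₂ (3.5–6.7 m) = ½(18.38+30.40)×3.2 = 78.04.
P_w = ½ γ_w h₂² = 0.5×9.81×3.2² = 50.23. Total = 32.16+78.04+50.23 = 160.4 kN/m.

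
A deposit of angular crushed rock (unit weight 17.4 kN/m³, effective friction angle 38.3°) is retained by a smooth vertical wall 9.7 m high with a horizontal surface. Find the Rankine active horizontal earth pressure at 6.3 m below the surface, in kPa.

25.7 kPa

K_a = (1 − sin φ)/(1 + sin φ) = 0.2347.
σ_h = K_a γ z = 0.2347 × 17.4 × 6.3 = 25.73 kPa.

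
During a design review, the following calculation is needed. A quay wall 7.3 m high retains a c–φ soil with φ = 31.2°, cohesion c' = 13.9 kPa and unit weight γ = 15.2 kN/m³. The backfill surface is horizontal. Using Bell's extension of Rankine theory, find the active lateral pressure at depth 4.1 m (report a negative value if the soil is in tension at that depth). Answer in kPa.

4.12 kPa

K_a = (1 − sin φ)/(1 + sin φ) = 0.3175.
σ_a = K_a γ z − 2c√K_a = 0.3175×15.2×4.1 − 2×13.9×0.5635 = 4.122 kPa.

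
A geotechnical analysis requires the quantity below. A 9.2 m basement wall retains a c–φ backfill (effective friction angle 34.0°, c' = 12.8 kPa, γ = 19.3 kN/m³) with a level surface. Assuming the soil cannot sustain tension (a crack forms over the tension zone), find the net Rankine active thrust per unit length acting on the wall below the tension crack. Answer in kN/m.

123 kN/m

K_a = 0.2827; √K_a = 0.5317.
Tension-crack depth z_c = 2c/(γ√K_a) = 2×12.8/(19.3×0.5317) = 2.495 m.
σ_a at base = K_a γ H − 2c√K_a = 0.2827×19.3×9.2 − 2×12.8×0.5317 = 36.59 kPa.
P_a = ½ × 36.59 × (H − z_c) = 0.5×36.59×6.705 = 122.7 kN/m.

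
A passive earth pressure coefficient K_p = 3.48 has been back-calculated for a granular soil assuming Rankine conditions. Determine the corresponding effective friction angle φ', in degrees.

33.6°

K_p = (1+sin φ)/(1−sin φ) ⇒ sin φ = (K_p − 1)/(K_p + 1) = 0.5536.
φ = arcsin(0.5536) = 33.61°.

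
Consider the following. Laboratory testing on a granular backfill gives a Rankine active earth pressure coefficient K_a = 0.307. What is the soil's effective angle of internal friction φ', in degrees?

K_a = tan²(45° − φ/2) ⇒ 45° − φ/2 = arctan(√0.307) = 28.99°.
φ = 2(45° − 28.99°) = 32.02°.

32.0°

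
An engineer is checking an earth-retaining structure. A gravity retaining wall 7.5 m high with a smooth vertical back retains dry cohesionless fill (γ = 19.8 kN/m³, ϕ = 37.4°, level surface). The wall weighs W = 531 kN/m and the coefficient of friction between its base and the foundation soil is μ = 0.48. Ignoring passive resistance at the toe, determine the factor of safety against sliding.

K_a = tan²(45° − 37.4°/2) = 0.2443.
P_a = ½K_aγH² = 0.5×0.2443×19.8×7.5² = 136.0 kN/m, acting at H/3 = 2.500 m above the base.
FS_sliding = μW / P_a = 0.48×531 / 136.0 = 1.874.

1.87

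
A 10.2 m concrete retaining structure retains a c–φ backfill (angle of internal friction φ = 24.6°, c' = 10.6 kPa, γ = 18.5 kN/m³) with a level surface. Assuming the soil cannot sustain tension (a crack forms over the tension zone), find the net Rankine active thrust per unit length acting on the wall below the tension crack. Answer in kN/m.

270 kN/m

K_a = 0.4121; √K_a = 0.6420.
Tension-crack depth z_c = 2c/(γ√K_a) = 2×10.6/(18.5×0.6420) = 1.785 m.
σ_a at base = K_a γ H − 2c√K_a = 0.4121×18.5×10.2 − 2×10.6×0.6420 = 64.16 kPa.
P_a = ½ × 64.16 × (H − z_c) = 0.5×64.16×8.415 = 270.0 kN/m.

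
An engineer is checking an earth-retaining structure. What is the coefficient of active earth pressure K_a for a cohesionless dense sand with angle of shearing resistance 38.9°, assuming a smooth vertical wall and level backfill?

K_a = (1 − sin φ)/(1 + sin φ) = (1 − sin 38.9°)/(1 + sin 38.9°) = 0.2285.

0.229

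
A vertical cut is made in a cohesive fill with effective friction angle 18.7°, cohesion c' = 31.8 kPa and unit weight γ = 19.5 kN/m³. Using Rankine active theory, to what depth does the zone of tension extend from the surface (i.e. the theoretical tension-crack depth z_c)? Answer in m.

4.55 m

K_a = tan²(45° − 18.7°/2) = 0.5144; √K_a = 0.7173.
The active pressure is zero where K_a γ z = 2c√K_a, so z_c = 2c/(γ√K_a) = 2×31.8/(19.5×0.7173) = 4.547 m.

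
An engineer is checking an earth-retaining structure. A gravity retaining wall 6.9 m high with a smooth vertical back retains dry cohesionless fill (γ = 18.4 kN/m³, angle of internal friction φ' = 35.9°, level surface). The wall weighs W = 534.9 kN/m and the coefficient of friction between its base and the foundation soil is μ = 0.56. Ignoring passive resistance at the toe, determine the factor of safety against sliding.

K_a = tan²(45° − 35.9°/2) = 0.2607.
P_a = ½K_aγH² = 0.5×0.2607×18.4×6.9² = 114.2 kN/m, acting at H/3 = 2.300 m above the base.
FS_sliding = μW / P_a = 0.56×534.9 / 114.2 = 2.623.

2.62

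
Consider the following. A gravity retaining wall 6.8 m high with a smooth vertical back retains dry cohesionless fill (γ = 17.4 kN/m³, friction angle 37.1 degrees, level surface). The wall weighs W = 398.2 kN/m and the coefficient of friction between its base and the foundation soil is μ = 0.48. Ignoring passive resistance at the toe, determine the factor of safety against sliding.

K_a = tan²(45° − 37.1°/2) = 0.2475.
P_a = ½K_aγH² = 0.5×0.2475×17.4×6.8² = 99.57 kN/m, acting at H/3 = 2.267 m above the base.
FS_sliding = μW / P_a = 0.48×398.2 / 99.57 = 1.920.

1.92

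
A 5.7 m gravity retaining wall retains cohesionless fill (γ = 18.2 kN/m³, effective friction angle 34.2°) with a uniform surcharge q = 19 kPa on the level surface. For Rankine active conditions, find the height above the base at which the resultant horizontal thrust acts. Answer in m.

2.15 m

K_a = 0.2803.
Triangular part P₁ = ½K_aγH² = 82.89 at H/3 = 1.900 m; rectangular part P₂ = K_a q H = 30.36 at H/2 = 2.850 m.
ȳ = (P₁·1.900 + P₂·2.850)/(P₁+P₂) = 2.155 m.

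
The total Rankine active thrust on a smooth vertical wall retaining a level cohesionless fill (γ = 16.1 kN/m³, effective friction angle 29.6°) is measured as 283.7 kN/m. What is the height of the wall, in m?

10.2 m

K_a = 0.3387. P_a = ½ K_a γ H² ⇒ H = √(2P_a/(K_a γ)).
H = √(2×283.7/(0.3387×16.1)) = 10.20 m.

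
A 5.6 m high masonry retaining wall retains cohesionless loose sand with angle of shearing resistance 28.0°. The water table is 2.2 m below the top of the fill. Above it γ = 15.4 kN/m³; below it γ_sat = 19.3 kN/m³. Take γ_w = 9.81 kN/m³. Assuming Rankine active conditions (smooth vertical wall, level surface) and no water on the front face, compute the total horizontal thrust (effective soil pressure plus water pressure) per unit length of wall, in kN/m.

132 kN/m

K_a = tan²(45° − φ/2) = 0.3610.
γ' = 19.3 − 9.81 = 9.490 kN/m³. Depth below WT = 3.4 m.
σ'_h at WT = K_a γ d_w = 12.23 kPa; at base = 12.23 + K_a γ' × 3.4 = 23.88 kPa.
P₁ (0–2.2 m) = ½×12.23×2.2 = 13.45. P₂ (2.2–5.6 m) = ½(12.23+23.88)×3.4 = 61.39.
P_w = ½ γ_w h₂² = 0.5×9.81×3.4² = 56.70. Total = 13.45+61.39+56.70 = 131.5 kN/m.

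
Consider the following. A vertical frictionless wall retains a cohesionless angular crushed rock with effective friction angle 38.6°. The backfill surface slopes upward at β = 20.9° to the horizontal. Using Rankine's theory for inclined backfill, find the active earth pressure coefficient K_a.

K_a = cos β · (cos β − √(cos²β − cos²φ)) / (cos β + √(cos²β − cos²φ)).
cos β = 0.9342, cos φ = 0.7815, √(cos²β − cos²φ) = 0.5118.
K_a = 0.9342 × (0.9342 − 0.5118)/(0.9342 + 0.5118) = 0.2729.

0.273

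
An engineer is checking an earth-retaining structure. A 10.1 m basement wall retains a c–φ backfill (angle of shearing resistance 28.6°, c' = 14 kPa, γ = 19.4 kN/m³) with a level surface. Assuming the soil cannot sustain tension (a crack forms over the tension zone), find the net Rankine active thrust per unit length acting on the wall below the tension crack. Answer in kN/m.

201 kN/m

K_a = 0.3525; √K_a = 0.5938.
Tension-crack depth z_c = 2c/(γ√K_a) = 2×14/(19.4×0.5938) = 2.431 m.
σ_a at base = K_a γ H − 2c√K_a = 0.3525×19.4×10.1 − 2×14×0.5938 = 52.45 kPa.
P_a = ½ × 52.45 × (H − z_c) = 0.5×52.45×7.669 = 201.1 kN/m.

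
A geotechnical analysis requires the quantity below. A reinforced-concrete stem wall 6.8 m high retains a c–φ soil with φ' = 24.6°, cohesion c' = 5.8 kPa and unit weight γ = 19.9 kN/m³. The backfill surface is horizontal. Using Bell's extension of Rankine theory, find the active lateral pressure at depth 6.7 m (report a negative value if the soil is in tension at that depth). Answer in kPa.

47.5 kPa

K_a = (1 − sin φ)/(1 + sin φ) = 0.4121.
σ_a = K_a γ z − 2c√K_a = 0.4121×19.9×6.7 − 2×5.8×0.6420 = 47.50 kPa.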